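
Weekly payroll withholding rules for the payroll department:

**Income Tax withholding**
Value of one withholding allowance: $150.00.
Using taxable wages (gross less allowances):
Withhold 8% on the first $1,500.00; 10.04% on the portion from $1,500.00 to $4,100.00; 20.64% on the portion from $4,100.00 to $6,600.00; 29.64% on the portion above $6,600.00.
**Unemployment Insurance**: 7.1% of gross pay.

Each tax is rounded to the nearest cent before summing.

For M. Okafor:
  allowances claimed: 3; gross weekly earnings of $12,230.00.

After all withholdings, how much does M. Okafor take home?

Income Tax: taxable = $12,230.00 − 3×$150.00 = $11,780.00
  $897.04 + 29.64% × ($11,780.00 − $6,600.00) = $897.04 + 29.64% × $5,180.00 = $2,432.39
Unemployment Insurance: 7.1% × $12,230.00 = $868.33
Total withheld: $2,432.39 + $868.33 = $3,300.72
Net pay: $12,230.00 − $3,300.72 = $8,929.28

$8,929.28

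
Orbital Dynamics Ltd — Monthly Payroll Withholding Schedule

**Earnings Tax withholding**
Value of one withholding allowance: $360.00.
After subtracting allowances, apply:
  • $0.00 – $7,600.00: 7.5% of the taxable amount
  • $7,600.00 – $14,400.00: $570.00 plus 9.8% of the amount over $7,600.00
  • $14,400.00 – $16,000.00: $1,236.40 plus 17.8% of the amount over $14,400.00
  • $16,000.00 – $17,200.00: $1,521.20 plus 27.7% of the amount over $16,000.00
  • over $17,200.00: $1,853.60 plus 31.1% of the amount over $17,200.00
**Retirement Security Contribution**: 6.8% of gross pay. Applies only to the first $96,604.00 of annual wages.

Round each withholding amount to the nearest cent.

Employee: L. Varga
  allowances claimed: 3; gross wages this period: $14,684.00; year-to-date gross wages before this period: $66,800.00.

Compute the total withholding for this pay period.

$2,156.90

Earnings Tax: taxable = $14,684.00 − 3×$360.00 = $13,604.00
  $570.00 + 9.8% × ($13,604.00 − $7,600.00) = $570.00 + 9.8% × $6,004.00 = $1,158.39
Retirement Security Contribution: 6.8% × $14,684.00 = $998.51
Total: $1,158.39 + $998.51 = $2,156.90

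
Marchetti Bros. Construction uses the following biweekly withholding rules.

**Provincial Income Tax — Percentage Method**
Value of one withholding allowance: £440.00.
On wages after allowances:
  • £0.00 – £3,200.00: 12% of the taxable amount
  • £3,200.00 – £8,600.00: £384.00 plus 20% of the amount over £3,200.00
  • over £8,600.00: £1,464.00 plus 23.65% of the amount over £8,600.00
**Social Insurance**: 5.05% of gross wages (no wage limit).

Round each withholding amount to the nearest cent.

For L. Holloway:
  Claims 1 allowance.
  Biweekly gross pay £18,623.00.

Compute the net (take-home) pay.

Provincial Income Tax: taxable = £18,623.00 − 1×£440.00 = £18,183.00
  £1,464.00 + 23.65% × (£18,183.00 − £8,600.00) = £1,464.00 + 23.65% × £9,583.00 = £3,730.38
Social Insurance: 5.05% × £18,623.00 = £940.46
Total withheld: £3,730.38 + £940.46 = £4,670.84
Net pay: £18,623.00 − £4,670.84 = £13,952.16

£13,952.16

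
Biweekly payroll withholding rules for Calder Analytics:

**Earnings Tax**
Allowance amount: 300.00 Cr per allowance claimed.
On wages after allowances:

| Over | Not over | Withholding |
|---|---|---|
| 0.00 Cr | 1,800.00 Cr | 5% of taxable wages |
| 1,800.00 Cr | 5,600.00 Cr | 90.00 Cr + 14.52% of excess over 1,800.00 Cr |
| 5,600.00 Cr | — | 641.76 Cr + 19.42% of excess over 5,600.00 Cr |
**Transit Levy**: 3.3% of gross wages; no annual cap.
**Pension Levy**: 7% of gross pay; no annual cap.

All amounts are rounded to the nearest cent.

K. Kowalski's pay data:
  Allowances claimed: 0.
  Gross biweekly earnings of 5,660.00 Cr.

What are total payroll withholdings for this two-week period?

Earnings Tax: taxable = 5,660.00 Cr
  641.76 Cr + 19.42% × (5,660.00 Cr − 5,600.00 Cr) = 641.76 Cr + 19.42% × 60.00 Cr = 653.41 Cr
Transit Levy: 3.3% × 5,660.00 Cr = 186.78 Cr
Pension Levy: 7% × 5,660.00 Cr = 396.20 Cr
Total: 653.41 Cr + 186.78 Cr + 396.20 Cr = 1,236.39 Cr

1,236.39 Cr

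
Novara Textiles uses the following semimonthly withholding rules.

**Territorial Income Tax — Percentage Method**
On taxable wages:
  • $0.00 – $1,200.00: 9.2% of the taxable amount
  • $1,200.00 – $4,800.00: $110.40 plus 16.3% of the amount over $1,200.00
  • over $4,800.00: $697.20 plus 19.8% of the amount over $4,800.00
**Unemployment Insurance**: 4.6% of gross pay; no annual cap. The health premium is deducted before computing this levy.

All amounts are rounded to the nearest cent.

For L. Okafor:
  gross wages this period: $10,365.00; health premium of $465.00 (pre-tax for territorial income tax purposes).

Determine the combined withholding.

Territorial Income Tax: taxable = $10,365.00 − $465.00 = $9,900.00
  $697.20 + 19.8% × ($9,900.00 − $4,800.00) = $697.20 + 19.8% × $5,100.00 = $1,707.00
Unemployment Insurance: 4.6% × $9,900.00 = $455.40
Total: $1,707.00 + $455.40 = $2,162.40

$2,162.40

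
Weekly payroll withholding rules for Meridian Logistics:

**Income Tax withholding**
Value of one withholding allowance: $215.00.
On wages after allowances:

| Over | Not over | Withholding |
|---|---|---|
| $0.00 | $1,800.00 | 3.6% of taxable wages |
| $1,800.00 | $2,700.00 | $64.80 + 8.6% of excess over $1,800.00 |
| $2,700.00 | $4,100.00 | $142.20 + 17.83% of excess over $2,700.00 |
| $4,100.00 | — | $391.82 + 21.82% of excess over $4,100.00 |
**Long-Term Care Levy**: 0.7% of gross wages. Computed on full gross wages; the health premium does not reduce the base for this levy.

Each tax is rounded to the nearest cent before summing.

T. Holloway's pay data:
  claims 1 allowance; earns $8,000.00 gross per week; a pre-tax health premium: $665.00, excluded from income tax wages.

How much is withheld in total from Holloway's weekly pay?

Income Tax: taxable = $8,000.00 − $665.00 − 1×$215.00 = $7,120.00
  $391.82 + 21.82% × ($7,120.00 − $4,100.00) = $391.82 + 21.82% × $3,020.00 = $1,050.78
Long-Term Care Levy: 0.7% × $8,000.00 = $56.00
Total: $1,050.78 + $56.00 = $1,106.78

$1,106.78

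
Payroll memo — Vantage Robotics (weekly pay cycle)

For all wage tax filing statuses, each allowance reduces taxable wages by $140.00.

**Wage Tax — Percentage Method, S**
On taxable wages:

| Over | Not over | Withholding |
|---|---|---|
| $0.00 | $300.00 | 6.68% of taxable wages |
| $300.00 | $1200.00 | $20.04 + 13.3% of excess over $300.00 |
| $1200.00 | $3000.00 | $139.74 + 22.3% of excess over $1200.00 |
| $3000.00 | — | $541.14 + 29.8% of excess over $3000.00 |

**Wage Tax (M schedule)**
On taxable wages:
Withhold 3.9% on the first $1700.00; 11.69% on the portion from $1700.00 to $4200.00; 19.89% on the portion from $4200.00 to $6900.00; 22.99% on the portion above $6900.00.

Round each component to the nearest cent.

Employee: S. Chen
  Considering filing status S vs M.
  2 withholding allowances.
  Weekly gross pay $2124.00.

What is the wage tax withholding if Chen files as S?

$283.35

Wage Tax (S): taxable = $2124.00 − 2×$140.00 = $1844.00
  $139.74 + 22.3% × ($1844.00 − $1200.00) = $139.74 + 22.3% × $644.00 = $283.35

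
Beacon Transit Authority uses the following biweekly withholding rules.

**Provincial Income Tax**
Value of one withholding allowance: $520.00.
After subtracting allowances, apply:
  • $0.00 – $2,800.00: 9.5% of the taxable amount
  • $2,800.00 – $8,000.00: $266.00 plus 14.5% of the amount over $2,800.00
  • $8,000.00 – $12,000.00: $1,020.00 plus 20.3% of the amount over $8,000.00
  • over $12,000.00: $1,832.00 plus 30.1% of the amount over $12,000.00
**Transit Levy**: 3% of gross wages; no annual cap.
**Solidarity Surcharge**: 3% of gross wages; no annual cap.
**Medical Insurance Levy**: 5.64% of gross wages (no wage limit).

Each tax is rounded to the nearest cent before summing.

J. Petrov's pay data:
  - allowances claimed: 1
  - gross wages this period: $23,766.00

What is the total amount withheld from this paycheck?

Provincial Income Tax: taxable = $23,766.00 − 1×$520.00 = $23,246.00
  $1,832.00 + 30.1% × ($23,246.00 − $12,000.00) = $1,832.00 + 30.1% × $11,246.00 = $5,217.05
Transit Levy: 3% × $23,766.00 = $712.98
Solidarity Surcharge: 3% × $23,766.00 = $712.98
Medical Insurance Levy: 5.64% × $23,766.00 = $1,340.40
Total: $5,217.05 + $712.98 + $712.98 + $1,340.40 = $7,983.41

$7,983.41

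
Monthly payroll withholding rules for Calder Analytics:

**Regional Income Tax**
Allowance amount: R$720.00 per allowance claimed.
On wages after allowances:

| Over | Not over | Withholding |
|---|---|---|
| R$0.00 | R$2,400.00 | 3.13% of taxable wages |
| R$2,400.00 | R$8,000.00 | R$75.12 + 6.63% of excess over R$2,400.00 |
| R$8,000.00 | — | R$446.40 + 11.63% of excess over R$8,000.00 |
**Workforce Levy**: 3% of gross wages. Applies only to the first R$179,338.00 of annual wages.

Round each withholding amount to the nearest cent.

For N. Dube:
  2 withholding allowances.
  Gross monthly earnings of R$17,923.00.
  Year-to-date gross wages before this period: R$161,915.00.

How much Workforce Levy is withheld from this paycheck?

Workforce Levy: cap R$179,338.00 − YTD R$161,915.00 = R$17,423.00 subject; 3% × R$17,423.00 = R$522.69

R$522.69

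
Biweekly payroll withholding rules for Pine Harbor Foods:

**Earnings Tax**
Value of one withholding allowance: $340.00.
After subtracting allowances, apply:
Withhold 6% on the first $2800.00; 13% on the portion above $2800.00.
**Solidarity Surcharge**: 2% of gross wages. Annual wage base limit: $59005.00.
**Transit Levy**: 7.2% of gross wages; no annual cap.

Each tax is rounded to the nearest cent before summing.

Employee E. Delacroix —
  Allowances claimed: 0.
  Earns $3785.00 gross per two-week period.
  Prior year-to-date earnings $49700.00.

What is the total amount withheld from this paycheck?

$644.27

Earnings Tax: taxable = $3785.00
  $168.00 + 13% × ($3785.00 − $2800.00) = $168.00 + 13% × $985.00 = $296.05
Solidarity Surcharge: 2% × $3785.00 = $75.70
Transit Levy: 7.2% × $3785.00 = $272.52
Total: $296.05 + $75.70 + $272.52 = $644.27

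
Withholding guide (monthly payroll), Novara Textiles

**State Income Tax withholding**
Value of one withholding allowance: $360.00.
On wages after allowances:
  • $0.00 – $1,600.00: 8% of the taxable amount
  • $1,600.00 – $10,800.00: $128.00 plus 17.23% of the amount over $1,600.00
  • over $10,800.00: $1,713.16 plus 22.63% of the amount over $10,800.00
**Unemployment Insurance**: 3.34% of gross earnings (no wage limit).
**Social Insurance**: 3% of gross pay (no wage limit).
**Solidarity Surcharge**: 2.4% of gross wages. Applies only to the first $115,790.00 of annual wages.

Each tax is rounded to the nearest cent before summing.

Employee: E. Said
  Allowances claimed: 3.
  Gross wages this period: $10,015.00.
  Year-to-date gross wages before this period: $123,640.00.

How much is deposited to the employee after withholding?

$7,988.23

State Income Tax: taxable = $10,015.00 − 3×$360.00 = $8,935.00
  $128.00 + 17.23% × ($8,935.00 − $1,600.00) = $128.00 + 17.23% × $7,335.00 = $1,391.82
Unemployment Insurance: 3.34% × $10,015.00 = $334.50
Social Insurance: 3% × $10,015.00 = $300.45
Solidarity Surcharge: YTD $123,640.00 ≥ cap $115,790.00 → $0.00
Total withheld: $1,391.82 + $334.50 + $300.45 + $0.00 = $2,026.77
Net pay: $10,015.00 − $2,026.77 = $7,988.23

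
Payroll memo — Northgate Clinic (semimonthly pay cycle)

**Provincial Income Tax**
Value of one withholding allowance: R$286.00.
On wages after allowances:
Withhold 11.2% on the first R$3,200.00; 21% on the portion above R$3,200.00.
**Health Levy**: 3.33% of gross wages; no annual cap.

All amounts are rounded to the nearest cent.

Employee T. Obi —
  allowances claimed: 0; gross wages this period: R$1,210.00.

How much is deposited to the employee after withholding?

R$1,034.19

Provincial Income Tax: taxable = R$1,210.00
  11.2% × R$1,210.00 = R$135.52
Health Levy: 3.33% × R$1,210.00 = R$40.29
Total withheld: R$135.52 + R$40.29 = R$175.81
Net pay: R$1,210.00 − R$175.81 = R$1,034.19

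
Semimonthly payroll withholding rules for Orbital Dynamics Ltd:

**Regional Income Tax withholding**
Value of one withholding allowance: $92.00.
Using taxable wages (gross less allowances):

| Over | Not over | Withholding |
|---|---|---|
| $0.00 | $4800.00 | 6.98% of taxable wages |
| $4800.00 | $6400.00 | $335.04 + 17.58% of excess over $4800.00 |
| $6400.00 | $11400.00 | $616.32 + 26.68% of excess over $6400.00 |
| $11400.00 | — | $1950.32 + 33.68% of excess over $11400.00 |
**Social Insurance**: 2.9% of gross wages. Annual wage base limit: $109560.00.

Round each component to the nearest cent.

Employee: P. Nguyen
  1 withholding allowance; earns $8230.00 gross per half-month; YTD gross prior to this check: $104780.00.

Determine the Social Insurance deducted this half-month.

Social Insurance: cap $109560.00 − YTD $104780.00 = $4780.00 subject; 2.9% × $4780.00 = $138.62

$138.62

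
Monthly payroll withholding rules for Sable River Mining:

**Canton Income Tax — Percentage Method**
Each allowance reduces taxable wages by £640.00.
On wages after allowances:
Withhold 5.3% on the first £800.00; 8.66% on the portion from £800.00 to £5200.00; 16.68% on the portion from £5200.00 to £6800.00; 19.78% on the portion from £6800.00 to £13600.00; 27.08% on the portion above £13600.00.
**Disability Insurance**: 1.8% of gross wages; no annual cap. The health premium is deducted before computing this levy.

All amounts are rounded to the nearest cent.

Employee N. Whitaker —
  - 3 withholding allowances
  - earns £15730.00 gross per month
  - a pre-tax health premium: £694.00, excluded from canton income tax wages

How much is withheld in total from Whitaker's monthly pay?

£2210.27

Canton Income Tax: taxable = £15730.00 − £694.00 − 3×£640.00 = £13116.00
  £690.32 + 19.78% × (£13116.00 − £6800.00) = £690.32 + 19.78% × £6316.00 = £1939.62
Disability Insurance: 1.8% × £15036.00 = £270.65
Total: £1939.62 + £270.65 = £2210.27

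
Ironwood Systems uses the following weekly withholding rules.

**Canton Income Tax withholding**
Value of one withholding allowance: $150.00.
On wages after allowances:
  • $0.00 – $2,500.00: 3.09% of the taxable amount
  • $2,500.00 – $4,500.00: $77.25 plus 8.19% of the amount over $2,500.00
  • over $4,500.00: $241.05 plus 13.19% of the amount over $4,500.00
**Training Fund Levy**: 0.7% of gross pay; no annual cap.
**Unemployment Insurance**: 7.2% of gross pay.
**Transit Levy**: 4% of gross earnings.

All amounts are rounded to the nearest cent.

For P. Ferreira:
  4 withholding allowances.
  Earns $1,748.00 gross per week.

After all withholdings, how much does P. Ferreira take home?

$1,504.51

Canton Income Tax: taxable = $1,748.00 − 4×$150.00 = $1,148.00
  3.09% × $1,148.00 = $35.47
Training Fund Levy: 0.7% × $1,748.00 = $12.24
Unemployment Insurance: 7.2% × $1,748.00 = $125.86
Transit Levy: 4% × $1,748.00 = $69.92
Total withheld: $35.47 + $12.24 + $125.86 + $69.92 = $243.49
Net pay: $1,748.00 − $243.49 = $1,504.51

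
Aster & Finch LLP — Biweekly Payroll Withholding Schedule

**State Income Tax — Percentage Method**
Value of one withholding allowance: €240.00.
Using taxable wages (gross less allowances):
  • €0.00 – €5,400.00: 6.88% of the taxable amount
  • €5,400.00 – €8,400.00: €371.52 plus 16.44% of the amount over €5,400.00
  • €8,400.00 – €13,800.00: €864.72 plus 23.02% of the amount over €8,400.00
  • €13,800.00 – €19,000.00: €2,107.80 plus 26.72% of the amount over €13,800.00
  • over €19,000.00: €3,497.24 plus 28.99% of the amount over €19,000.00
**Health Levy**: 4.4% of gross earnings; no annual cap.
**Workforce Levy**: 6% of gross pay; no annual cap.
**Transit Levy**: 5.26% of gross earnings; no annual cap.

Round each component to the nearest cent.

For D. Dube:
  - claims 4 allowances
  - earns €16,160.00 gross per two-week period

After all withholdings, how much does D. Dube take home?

€11,147.46

State Income Tax: taxable = €16,160.00 − 4×€240.00 = €15,200.00
  €2,107.80 + 26.72% × (€15,200.00 − €13,800.00) = €2,107.80 + 26.72% × €1,400.00 = €2,481.88
Health Levy: 4.4% × €16,160.00 = €711.04
Workforce Levy: 6% × €16,160.00 = €969.60
Transit Levy: 5.26% × €16,160.00 = €850.02
Total withheld: €2,481.88 + €711.04 + €969.60 + €850.02 = €5,012.54
Net pay: €16,160.00 − €5,012.54 = €11,147.46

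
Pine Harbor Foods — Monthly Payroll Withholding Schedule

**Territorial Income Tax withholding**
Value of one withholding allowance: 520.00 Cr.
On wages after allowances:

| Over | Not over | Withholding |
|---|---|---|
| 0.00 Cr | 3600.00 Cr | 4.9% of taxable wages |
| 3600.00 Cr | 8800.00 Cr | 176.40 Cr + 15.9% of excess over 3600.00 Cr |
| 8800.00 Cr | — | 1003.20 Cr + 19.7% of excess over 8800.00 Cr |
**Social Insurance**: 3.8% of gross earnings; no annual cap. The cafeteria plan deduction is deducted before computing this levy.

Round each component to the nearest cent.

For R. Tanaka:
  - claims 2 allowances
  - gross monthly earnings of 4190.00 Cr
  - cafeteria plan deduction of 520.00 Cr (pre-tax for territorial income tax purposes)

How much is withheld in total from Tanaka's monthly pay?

Territorial Income Tax: taxable = 4190.00 Cr − 520.00 Cr − 2×520.00 Cr = 2630.00 Cr
  4.9% × 2630.00 Cr = 128.87 Cr
Social Insurance: 3.8% × 3670.00 Cr = 139.46 Cr
Total: 128.87 Cr + 139.46 Cr = 268.33 Cr

268.33 Cr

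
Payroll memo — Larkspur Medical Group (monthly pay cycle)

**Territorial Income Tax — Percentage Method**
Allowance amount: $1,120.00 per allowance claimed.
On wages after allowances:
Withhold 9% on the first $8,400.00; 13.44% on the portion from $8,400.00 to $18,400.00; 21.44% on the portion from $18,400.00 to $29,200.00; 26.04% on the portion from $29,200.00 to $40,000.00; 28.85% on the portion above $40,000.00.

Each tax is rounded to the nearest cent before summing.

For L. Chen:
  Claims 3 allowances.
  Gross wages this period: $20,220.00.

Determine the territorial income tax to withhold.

$1,893.02

Territorial Income Tax: taxable = $20,220.00 − 3×$1,120.00 = $16,860.00
  $756.00 + 13.44% × ($16,860.00 − $8,400.00) = $756.00 + 13.44% × $8,460.00 = $1,893.02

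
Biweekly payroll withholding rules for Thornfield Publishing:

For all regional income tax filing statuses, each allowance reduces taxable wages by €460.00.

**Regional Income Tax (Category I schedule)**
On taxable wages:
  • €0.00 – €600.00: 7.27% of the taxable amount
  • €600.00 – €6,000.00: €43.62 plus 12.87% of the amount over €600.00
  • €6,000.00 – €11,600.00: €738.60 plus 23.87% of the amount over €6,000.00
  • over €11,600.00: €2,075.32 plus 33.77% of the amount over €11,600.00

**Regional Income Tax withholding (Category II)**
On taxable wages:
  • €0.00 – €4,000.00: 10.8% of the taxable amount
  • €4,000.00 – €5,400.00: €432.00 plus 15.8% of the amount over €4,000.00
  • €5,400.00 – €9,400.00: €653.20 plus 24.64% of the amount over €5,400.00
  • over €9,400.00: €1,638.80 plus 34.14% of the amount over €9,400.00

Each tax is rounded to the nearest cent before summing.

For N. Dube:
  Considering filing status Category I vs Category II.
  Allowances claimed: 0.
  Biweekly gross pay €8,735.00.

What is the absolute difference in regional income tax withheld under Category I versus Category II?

Regional Income Tax (Category I): taxable = €8,735.00
  €738.60 + 23.87% × (€8,735.00 − €6,000.00) = €738.60 + 23.87% × €2,735.00 = €1,391.44
Regional Income Tax (Category II): taxable = €8,735.00
  €653.20 + 24.64% × (€8,735.00 − €5,400.00) = €653.20 + 24.64% × €3,335.00 = €1,474.94
Difference: |€1,391.44 − €1,474.94| = €83.50 (higher under Category II)

€83.50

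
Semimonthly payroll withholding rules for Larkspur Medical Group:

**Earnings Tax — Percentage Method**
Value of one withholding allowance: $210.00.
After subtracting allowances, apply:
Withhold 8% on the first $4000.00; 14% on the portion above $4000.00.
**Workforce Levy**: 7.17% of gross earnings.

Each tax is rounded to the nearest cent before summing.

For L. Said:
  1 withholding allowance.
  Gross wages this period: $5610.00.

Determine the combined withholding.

Earnings Tax: taxable = $5610.00 − 1×$210.00 = $5400.00
  $320.00 + 14% × ($5400.00 − $4000.00) = $320.00 + 14% × $1400.00 = $516.00
Workforce Levy: 7.17% × $5610.00 = $402.24
Total: $516.00 + $402.24 = $918.24

$918.24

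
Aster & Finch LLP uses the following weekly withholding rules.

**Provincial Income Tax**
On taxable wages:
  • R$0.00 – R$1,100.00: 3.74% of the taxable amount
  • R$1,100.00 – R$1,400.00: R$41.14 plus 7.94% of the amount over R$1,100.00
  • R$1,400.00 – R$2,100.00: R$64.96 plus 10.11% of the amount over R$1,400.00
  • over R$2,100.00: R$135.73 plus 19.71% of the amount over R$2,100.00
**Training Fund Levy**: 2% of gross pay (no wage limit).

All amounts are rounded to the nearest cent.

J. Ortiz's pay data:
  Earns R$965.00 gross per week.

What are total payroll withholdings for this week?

Provincial Income Tax: taxable = R$965.00
  3.74% × R$965.00 = R$36.09
Training Fund Levy: 2% × R$965.00 = R$19.30
Total: R$36.09 + R$19.30 = R$55.39

R$55.39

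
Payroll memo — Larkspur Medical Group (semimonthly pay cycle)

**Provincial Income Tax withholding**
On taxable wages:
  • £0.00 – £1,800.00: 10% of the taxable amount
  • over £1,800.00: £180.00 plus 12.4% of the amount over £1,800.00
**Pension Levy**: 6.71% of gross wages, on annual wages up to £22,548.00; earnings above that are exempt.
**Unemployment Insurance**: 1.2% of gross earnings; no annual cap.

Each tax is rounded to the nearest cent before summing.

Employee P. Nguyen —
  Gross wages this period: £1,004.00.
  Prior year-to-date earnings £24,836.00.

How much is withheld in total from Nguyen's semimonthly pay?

Provincial Income Tax: taxable = £1,004.00
  10% × £1,004.00 = £100.40
Pension Levy: YTD £24,836.00 ≥ cap £22,548.00 → £0.00
Unemployment Insurance: 1.2% × £1,004.00 = £12.05
Total: £100.40 + £0.00 + £12.05 = £112.45

£112.45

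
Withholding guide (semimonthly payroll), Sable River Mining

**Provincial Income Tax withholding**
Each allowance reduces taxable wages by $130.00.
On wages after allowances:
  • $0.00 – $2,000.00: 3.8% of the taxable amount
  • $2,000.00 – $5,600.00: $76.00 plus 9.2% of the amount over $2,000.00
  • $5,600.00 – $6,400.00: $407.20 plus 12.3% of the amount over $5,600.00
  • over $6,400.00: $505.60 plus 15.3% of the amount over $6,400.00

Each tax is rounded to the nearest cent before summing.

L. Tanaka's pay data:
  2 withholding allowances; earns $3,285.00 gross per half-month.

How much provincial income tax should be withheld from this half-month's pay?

$170.30

Provincial Income Tax: taxable = $3,285.00 − 2×$130.00 = $3,025.00
  $76.00 + 9.2% × ($3,025.00 − $2,000.00) = $76.00 + 9.2% × $1,025.00 = $170.30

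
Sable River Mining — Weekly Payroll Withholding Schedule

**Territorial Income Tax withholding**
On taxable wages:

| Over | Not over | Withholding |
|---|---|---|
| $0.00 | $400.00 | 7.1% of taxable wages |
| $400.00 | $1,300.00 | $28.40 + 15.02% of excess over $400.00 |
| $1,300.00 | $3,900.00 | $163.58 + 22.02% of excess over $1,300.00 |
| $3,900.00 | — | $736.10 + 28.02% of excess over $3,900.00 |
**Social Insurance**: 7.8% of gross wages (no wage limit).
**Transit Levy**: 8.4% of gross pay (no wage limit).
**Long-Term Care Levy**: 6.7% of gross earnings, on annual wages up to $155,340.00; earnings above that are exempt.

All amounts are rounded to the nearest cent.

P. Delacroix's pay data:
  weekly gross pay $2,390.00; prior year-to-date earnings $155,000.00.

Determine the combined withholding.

$813.56

Territorial Income Tax: taxable = $2,390.00
  $163.58 + 22.02% × ($2,390.00 − $1,300.00) = $163.58 + 22.02% × $1,090.00 = $403.60
Social Insurance: 7.8% × $2,390.00 = $186.42
Transit Levy: 8.4% × $2,390.00 = $200.76
Long-Term Care Levy: cap $155,340.00 − YTD $155,000.00 = $340.00 subject; 6.7% × $340.00 = $22.78
Total: $403.60 + $186.42 + $200.76 + $22.78 = $813.56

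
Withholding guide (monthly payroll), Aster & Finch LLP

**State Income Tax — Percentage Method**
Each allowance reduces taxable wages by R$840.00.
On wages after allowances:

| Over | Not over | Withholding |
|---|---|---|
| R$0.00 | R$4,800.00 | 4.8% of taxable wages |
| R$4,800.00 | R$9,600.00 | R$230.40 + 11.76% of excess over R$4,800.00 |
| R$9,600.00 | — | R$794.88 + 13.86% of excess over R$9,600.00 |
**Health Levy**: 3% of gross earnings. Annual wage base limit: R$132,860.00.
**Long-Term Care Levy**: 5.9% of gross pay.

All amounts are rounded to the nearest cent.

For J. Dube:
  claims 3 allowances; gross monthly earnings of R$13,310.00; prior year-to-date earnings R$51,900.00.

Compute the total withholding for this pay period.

R$2,144.40

State Income Tax: taxable = R$13,310.00 − 3×R$840.00 = R$10,790.00
  R$794.88 + 13.86% × (R$10,790.00 − R$9,600.00) = R$794.88 + 13.86% × R$1,190.00 = R$959.81
Health Levy: 3% × R$13,310.00 = R$399.30
Long-Term Care Levy: 5.9% × R$13,310.00 = R$785.29
Total: R$959.81 + R$399.30 + R$785.29 = R$2,144.40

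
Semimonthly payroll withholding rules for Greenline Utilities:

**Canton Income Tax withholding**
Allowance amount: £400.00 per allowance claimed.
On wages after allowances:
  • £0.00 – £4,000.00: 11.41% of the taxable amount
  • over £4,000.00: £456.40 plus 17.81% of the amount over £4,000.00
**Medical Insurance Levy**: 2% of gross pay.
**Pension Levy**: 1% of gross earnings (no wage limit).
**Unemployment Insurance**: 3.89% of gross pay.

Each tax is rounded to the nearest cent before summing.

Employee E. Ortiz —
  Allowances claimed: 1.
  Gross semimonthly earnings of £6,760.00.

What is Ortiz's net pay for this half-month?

Canton Income Tax: taxable = £6,760.00 − 1×£400.00 = £6,360.00
  £456.40 + 17.81% × (£6,360.00 − £4,000.00) = £456.40 + 17.81% × £2,360.00 = £876.72
Medical Insurance Levy: 2% × £6,760.00 = £135.20
Pension Levy: 1% × £6,760.00 = £67.60
Unemployment Insurance: 3.89% × £6,760.00 = £262.96
Total withheld: £876.72 + £135.20 + £67.60 + £262.96 = £1,342.48
Net pay: £6,760.00 − £1,342.48 = £5,417.52

£5,417.52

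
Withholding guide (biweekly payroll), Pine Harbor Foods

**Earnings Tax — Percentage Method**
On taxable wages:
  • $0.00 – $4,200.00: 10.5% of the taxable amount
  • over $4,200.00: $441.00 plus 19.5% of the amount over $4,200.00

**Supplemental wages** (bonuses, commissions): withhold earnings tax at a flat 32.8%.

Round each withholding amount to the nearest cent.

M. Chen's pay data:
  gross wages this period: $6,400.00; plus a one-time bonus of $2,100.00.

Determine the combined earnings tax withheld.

$1,558.80

Earnings Tax: taxable = $6,400.00
  $441.00 + 19.5% × ($6,400.00 − $4,200.00) = $441.00 + 19.5% × $2,200.00 = $870.00
Supplemental (32.8% flat on bonus): 32.8% × $2,100.00 = $688.80
Total earnings tax: $870.00 + $688.80 = $1,558.80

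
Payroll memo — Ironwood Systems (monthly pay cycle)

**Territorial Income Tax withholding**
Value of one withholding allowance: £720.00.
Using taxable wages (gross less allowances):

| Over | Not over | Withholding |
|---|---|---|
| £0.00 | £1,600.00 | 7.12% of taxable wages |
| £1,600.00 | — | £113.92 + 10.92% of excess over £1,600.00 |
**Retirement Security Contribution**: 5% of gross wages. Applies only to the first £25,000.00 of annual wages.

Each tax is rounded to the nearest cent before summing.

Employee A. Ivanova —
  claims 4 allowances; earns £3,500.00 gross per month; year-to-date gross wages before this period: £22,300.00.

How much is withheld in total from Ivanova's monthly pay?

Territorial Income Tax: taxable = £3,500.00 − 4×£720.00 = £620.00
  7.12% × £620.00 = £44.14
Retirement Security Contribution: cap £25,000.00 − YTD £22,300.00 = £2,700.00 subject; 5% × £2,700.00 = £135.00
Total: £44.14 + £135.00 = £179.14

£179.14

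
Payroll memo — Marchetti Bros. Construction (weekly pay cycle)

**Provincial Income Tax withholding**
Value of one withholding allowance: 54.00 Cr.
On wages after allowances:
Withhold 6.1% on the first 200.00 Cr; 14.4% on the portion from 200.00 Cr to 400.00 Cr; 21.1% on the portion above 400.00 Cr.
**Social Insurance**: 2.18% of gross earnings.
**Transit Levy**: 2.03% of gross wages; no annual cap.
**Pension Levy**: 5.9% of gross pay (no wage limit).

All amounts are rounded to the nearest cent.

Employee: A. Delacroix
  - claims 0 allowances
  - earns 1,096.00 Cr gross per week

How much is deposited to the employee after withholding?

Provincial Income Tax: taxable = 1,096.00 Cr
  41.00 Cr + 21.1% × (1,096.00 Cr − 400.00 Cr) = 41.00 Cr + 21.1% × 696.00 Cr = 187.86 Cr
Social Insurance: 2.18% × 1,096.00 Cr = 23.89 Cr
Transit Levy: 2.03% × 1,096.00 Cr = 22.25 Cr
Pension Levy: 5.9% × 1,096.00 Cr = 64.66 Cr
Total withheld: 187.86 Cr + 23.89 Cr + 22.25 Cr + 64.66 Cr = 298.66 Cr
Net pay: 1,096.00 Cr − 298.66 Cr = 797.34 Cr

797.34 Cr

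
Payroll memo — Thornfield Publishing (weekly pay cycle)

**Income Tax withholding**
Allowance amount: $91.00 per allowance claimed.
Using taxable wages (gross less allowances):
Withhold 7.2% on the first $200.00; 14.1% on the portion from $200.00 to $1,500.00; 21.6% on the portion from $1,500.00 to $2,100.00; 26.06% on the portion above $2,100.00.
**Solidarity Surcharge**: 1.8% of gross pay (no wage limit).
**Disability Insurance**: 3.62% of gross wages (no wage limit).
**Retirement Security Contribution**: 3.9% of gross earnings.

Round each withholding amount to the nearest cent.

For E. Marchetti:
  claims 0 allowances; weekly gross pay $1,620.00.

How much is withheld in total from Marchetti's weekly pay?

$374.60

Income Tax: taxable = $1,620.00
  $197.70 + 21.6% × ($1,620.00 − $1,500.00) = $197.70 + 21.6% × $120.00 = $223.62
Solidarity Surcharge: 1.8% × $1,620.00 = $29.16
Disability Insurance: 3.62% × $1,620.00 = $58.64
Retirement Security Contribution: 3.9% × $1,620.00 = $63.18
Total: $223.62 + $29.16 + $58.64 + $63.18 = $374.60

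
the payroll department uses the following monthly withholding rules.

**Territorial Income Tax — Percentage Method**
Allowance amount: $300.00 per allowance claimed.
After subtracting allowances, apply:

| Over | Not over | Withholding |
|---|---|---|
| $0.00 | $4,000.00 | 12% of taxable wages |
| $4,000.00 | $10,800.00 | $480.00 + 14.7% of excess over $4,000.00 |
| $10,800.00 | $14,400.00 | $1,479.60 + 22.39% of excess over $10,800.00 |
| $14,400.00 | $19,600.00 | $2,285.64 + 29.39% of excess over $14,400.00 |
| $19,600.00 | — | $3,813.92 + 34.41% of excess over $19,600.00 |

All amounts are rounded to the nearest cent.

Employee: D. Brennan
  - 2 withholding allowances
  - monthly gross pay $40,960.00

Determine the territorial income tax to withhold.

Territorial Income Tax: taxable = $40,960.00 − 2×$300.00 = $40,360.00
  $3,813.92 + 34.41% × ($40,360.00 − $19,600.00) = $3,813.92 + 34.41% × $20,760.00 = $10,957.44

$10,957.44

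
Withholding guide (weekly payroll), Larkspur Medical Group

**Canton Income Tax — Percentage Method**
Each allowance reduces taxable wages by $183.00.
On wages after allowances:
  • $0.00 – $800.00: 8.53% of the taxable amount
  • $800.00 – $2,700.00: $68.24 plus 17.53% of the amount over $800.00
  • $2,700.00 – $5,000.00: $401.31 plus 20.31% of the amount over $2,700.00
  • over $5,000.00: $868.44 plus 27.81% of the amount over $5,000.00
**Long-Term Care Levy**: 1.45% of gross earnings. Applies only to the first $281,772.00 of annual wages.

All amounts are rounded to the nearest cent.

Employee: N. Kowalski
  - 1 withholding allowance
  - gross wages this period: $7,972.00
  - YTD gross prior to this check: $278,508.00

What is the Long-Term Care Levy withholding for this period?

$47.33

Long-Term Care Levy: cap $281,772.00 − YTD $278,508.00 = $3,264.00 subject; 1.45% × $3,264.00 = $47.33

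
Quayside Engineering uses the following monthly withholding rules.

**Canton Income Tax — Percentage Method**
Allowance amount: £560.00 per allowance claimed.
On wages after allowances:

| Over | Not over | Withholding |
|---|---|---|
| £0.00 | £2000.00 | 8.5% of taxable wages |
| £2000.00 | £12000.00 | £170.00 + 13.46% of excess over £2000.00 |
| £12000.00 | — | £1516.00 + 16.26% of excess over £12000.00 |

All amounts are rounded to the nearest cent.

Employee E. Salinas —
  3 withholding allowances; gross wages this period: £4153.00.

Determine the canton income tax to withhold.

£233.67

Canton Income Tax: taxable = £4153.00 − 3×£560.00 = £2473.00
  £170.00 + 13.46% × (£2473.00 − £2000.00) = £170.00 + 13.46% × £473.00 = £233.67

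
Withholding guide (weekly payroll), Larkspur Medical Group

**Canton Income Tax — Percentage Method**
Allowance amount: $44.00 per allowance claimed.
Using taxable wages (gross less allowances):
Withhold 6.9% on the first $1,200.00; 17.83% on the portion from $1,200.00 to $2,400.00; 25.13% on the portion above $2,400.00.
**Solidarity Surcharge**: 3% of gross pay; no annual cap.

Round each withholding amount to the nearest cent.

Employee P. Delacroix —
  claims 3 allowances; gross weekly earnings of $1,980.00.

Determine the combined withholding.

$257.74

Canton Income Tax: taxable = $1,980.00 − 3×$44.00 = $1,848.00
  $82.80 + 17.83% × ($1,848.00 − $1,200.00) = $82.80 + 17.83% × $648.00 = $198.34
Solidarity Surcharge: 3% × $1,980.00 = $59.40
Total: $198.34 + $59.40 = $257.74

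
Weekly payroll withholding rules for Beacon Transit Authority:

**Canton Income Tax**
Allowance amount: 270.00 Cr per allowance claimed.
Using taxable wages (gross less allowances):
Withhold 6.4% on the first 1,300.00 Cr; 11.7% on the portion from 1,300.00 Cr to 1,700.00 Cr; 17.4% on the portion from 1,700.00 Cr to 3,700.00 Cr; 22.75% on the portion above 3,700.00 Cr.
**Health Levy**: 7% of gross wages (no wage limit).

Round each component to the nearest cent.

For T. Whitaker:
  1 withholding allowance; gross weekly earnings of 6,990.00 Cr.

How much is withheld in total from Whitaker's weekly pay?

1,654.35 Cr

Canton Income Tax: taxable = 6,990.00 Cr − 1×270.00 Cr = 6,720.00 Cr
  478.00 Cr + 22.75% × (6,720.00 Cr − 3,700.00 Cr) = 478.00 Cr + 22.75% × 3,020.00 Cr = 1,165.05 Cr
Health Levy: 7% × 6,990.00 Cr = 489.30 Cr
Total: 1,165.05 Cr + 489.30 Cr = 1,654.35 Cr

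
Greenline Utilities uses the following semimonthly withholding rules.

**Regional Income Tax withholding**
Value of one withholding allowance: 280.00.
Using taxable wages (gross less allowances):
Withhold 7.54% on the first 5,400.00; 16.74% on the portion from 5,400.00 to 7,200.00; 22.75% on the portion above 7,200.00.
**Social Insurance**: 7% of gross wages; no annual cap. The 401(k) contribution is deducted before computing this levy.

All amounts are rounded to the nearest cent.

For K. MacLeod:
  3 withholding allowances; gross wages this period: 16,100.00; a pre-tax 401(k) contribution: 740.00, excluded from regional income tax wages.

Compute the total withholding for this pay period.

Regional Income Tax: taxable = 16,100.00 − 740.00 − 3×280.00 = 14,520.00
  708.48 + 22.75% × (14,520.00 − 7,200.00) = 708.48 + 22.75% × 7,320.00 = 2,373.78
Social Insurance: 7% × 15,360.00 = 1,075.20
Total: 2,373.78 + 1,075.20 = 3,448.98

3,448.98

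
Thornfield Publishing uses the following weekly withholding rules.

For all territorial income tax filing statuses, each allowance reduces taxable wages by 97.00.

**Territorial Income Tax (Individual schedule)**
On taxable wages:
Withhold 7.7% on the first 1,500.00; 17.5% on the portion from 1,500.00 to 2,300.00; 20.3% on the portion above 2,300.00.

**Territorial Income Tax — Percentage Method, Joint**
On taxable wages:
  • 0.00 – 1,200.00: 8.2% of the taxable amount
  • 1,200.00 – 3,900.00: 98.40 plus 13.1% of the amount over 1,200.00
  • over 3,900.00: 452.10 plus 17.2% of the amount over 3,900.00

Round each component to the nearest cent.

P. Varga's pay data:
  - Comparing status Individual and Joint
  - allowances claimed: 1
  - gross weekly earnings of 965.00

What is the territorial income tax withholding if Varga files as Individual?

Territorial Income Tax (Individual): taxable = 965.00 − 1×97.00 = 868.00
  7.7% × 868.00 = 66.84

66.84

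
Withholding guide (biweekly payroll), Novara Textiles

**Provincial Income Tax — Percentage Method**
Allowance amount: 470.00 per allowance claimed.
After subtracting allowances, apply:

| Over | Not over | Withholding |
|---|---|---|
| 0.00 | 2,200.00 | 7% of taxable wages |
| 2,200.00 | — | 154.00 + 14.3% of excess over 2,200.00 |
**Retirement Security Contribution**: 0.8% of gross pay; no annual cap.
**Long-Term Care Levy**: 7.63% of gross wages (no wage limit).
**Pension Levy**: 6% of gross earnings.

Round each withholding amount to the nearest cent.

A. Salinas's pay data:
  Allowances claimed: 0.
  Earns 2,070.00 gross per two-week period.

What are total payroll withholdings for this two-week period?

Provincial Income Tax: taxable = 2,070.00
  7% × 2,070.00 = 144.90
Retirement Security Contribution: 0.8% × 2,070.00 = 16.56
Long-Term Care Levy: 7.63% × 2,070.00 = 157.94
Pension Levy: 6% × 2,070.00 = 124.20
Total: 144.90 + 16.56 + 157.94 + 124.20 = 443.60

443.60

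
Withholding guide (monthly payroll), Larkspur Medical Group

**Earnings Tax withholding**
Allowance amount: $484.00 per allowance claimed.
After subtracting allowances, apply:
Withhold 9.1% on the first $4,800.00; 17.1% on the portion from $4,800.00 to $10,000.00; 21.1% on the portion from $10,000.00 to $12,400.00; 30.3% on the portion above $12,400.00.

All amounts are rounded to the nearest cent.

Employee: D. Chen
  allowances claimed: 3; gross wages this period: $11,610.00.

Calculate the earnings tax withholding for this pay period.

Earnings Tax: taxable = $11,610.00 − 3×$484.00 = $10,158.00
  $1,326.00 + 21.1% × ($10,158.00 − $10,000.00) = $1,326.00 + 21.1% × $158.00 = $1,359.34

$1,359.34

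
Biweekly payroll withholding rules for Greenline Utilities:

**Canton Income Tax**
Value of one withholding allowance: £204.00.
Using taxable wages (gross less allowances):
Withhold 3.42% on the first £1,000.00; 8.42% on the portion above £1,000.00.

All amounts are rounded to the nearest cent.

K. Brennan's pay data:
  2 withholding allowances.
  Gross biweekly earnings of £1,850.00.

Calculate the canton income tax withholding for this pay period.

Canton Income Tax: taxable = £1,850.00 − 2×£204.00 = £1,442.00
  £34.20 + 8.42% × (£1,442.00 − £1,000.00) = £34.20 + 8.42% × £442.00 = £71.42

£71.42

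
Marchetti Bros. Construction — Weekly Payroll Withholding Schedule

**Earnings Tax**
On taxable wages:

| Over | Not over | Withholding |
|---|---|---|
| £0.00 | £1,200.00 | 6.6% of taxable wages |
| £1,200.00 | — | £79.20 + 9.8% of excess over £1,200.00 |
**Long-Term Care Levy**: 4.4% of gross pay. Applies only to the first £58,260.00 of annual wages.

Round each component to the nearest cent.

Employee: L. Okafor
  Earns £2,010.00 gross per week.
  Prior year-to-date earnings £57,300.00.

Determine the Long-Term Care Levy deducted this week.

£42.24

Long-Term Care Levy: cap £58,260.00 − YTD £57,300.00 = £960.00 subject; 4.4% × £960.00 = £42.24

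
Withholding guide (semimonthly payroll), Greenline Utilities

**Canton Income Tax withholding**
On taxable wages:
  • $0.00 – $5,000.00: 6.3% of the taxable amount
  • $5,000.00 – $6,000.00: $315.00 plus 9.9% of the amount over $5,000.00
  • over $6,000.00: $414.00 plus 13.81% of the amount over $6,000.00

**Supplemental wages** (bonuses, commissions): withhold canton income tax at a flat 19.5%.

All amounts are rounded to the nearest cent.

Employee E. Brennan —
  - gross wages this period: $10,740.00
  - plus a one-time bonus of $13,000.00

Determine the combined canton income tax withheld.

Canton Income Tax: taxable = $10,740.00
  $414.00 + 13.81% × ($10,740.00 − $6,000.00) = $414.00 + 13.81% × $4,740.00 = $1,068.59
Supplemental (19.5% flat on bonus): 19.5% × $13,000.00 = $2,535.00
Total canton income tax: $1,068.59 + $2,535.00 = $3,603.59

$3,603.59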